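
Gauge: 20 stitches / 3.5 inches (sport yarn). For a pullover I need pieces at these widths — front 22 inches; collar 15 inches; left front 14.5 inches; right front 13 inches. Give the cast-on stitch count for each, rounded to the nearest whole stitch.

Rate = 20/3.5 = 5.714 sts per in.
front: 22 × 5.714 = 125.71 → 126.
collar: 15 × 5.714 = 85.71 → 86.
left front: 14.5 × 5.714 = 82.86 → 83.
right front: 13 × 5.714 = 74.29 → 74.

front 126; collar 86; left front 83; right front 74.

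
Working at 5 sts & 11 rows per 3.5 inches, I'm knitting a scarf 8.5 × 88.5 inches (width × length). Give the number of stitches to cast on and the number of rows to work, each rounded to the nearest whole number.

Cast on 12 stitches and work 278 rows.

Stitch gauge = 5/3.5 = 1.429 sts/in; 8.5 × 1.429 = 12.14 → 12 sts.
Row gauge = 11/3.5 = 3.143 rows/in; 88.5 × 3.143 = 278.14 → 278 rows.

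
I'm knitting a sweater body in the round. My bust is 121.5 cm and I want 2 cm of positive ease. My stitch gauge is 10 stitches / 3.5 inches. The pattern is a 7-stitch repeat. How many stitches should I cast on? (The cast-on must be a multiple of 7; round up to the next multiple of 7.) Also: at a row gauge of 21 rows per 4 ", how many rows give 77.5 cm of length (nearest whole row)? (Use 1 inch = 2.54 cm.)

Cast on 140 stitches; work 160 rows.

Finished = 121.5 + 2 = 123.5 cm.
123.5 cm × 1/2.54 = 48.62 inches.
10/3.5 = 2.857 sts per in; 48.62 × 2.857 = 138.92 sts.
Next multiple of 7 → 140.
77.5 cm = 30.51 inches; × 5.25 = 160.19 → 160 rows.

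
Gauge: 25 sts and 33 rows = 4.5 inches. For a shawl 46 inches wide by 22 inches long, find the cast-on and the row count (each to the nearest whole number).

Stitch gauge = 25/4.5 = 5.556 sts/in; 46 × 5.556 = 255.56 → 256 sts.
Row gauge = 33/4.5 = 7.333 rows/in; 22 × 7.333 = 161.33 → 161 rows.

Cast on 256 stitches and work 161 rows.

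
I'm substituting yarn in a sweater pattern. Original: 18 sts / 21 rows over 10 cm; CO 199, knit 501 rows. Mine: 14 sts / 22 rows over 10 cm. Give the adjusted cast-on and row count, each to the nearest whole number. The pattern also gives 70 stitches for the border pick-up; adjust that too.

Cast on 155 stitches; work 525 rows; border pick-up 54 stitches.

Stitches: 199 × 14/18 = 154.78 → 155.
Rows: 501 × 22/21 = 524.86 → 525.
border pick-up: 70 × 14/18 = 54.44 → 54.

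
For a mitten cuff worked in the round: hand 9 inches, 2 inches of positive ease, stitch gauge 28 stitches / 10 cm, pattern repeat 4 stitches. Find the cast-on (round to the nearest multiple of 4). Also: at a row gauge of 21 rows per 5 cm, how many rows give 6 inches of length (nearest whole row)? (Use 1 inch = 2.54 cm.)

Finished = 9 + 2 = 11 inches.
11 inches × 2.54 = 27.94 cm.
28/10 = 2.8 sts per cm; 27.94 × 2.8 = 78.23 sts.
Nearest multiple of 4 → 80.
6 inches = 15.24 cm; × 4.2 = 64.01 → 64 rows.

Cast on 80 stitches; work 64 rows.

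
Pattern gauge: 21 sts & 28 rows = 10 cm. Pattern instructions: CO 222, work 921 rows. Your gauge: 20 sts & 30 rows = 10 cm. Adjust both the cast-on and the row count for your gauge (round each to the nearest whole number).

Stitches: 222 × 20/21 = 211.43 → 211.
Rows: 921 × 30/28 = 986.79 → 987.

Cast on 211 stitches; work 987 rows.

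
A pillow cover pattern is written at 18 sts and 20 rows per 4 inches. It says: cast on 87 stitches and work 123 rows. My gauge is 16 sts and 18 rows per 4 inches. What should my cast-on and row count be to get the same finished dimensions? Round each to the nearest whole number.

Cast on 77 stitches; work 111 rows.

Stitches: 87 × 16/18 = 77.33 → 77.
Rows: 123 × 18/20 = 110.70 → 111.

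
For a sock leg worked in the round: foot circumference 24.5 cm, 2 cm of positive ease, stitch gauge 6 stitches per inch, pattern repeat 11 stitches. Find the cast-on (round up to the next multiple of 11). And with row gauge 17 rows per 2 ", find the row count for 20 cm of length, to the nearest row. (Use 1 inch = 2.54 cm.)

Cast on 66 stitches; work 67 rows.

Finished = 24.5 + 2 = 26.5 cm.
26.5 cm × 1/2.54 = 10.43 inches.
6/1 = 6 sts per in; 10.43 × 6 = 62.60 sts.
Next multiple of 11 → 66.
20 cm = 7.87 inches; × 8.5 = 66.93 → 67 rows.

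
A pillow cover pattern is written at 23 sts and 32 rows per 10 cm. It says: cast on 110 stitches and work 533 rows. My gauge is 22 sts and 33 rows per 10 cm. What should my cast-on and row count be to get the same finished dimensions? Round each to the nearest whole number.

Stitches: 110 × 22/23 = 105.22 → 105.
Rows: 533 × 33/32 = 549.66 → 550.

Cast on 105 stitches; work 550 rows.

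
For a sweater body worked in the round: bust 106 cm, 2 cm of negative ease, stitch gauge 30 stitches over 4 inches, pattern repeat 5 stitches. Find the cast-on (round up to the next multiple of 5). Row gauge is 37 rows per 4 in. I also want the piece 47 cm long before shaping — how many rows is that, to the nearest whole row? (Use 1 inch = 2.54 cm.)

Cast on 310 stitches; work 171 rows.

Finished = 106 − 2 = 104 cm.
104 cm × 1/2.54 = 40.94 inches.
30/4 = 7.5 sts per in; 40.94 × 7.5 = 307.09 sts.
Next multiple of 5 → 310.
47 cm = 18.50 inches; × 9.25 = 171.16 → 171 rows.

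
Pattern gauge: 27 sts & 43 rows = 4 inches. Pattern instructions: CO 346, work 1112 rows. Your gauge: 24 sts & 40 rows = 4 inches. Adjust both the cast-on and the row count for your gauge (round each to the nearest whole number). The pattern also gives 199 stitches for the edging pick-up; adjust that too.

Stitches: 346 × 24/27 = 307.56 → 308.
Rows: 1112 × 40/43 = 1034.42 → 1034.
edging pick-up: 199 × 24/27 = 176.89 → 177.

Cast on 308 stitches; work 1034 rows; edging pick-up 177 stitches.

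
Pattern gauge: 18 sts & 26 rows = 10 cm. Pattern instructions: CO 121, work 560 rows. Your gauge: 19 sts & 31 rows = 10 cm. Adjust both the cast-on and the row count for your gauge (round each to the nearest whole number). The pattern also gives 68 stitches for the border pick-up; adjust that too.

Cast on 128 stitches; work 668 rows; border pick-up 72 stitches.

Stitches: 121 × 19/18 = 127.72 → 128.
Rows: 560 × 31/26 = 667.69 → 668.
border pick-up: 68 × 19/18 = 71.78 → 72.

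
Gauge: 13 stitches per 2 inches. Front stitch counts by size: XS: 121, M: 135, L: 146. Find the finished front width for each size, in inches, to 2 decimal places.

XS 18.62 inches; M 20.77 inches; L 22.46 inches.

13/2 = 6.5 sts per in.
XS: 121 / 6.5 = 18.615 → 18.62 in.
M: 135 / 6.5 = 20.769 → 20.77 in.
L: 146 / 6.5 = 22.462 → 22.46 in.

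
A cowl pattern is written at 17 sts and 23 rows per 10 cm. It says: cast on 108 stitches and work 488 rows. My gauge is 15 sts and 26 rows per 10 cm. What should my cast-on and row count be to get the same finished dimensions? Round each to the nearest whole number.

Cast on 95 stitches; work 552 rows.

Stitches: 108 × 15/17 = 95.29 → 95.
Rows: 488 × 26/23 = 551.65 → 552.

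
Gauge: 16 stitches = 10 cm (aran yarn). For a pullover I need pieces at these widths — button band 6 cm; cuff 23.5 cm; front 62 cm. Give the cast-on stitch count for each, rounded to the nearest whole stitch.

Rate = 16/10 = 1.6 sts per cm.
button band: 6 × 1.6 = 9.60 → 10.
cuff: 23.5 × 1.6 = 37.60 → 38.
front: 62 × 1.6 = 99.20 → 99.

button band 10; cuff 38; front 99.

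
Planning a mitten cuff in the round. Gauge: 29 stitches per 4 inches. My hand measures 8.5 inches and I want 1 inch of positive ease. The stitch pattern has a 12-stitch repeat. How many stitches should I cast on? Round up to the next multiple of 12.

72 stitches.

Finished = 8.5 + 1 = 9.5 inches.
29 / 4 = 7.25 sts/in.
9.5 × 7.25 = 68.88 sts.
Next multiple of 12: 72.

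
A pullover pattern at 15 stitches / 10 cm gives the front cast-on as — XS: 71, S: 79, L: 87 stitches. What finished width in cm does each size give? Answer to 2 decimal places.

15/10 = 1.5 sts per cm.
XS: 71 / 1.5 = 47.333 → 47.33 cm.
S: 79 / 1.5 = 52.667 → 52.67 cm.
L: 87 / 1.5 = 58.000 → 58.00 cm.

XS 47.33 cm; S 52.67 cm; L 58.00 cm.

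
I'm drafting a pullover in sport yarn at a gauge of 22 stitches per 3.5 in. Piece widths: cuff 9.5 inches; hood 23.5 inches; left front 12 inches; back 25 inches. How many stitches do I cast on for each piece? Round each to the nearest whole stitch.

Rate = 22/3.5 = 6.286 sts per in.
cuff: 9.5 × 6.286 = 59.71 → 60.
hood: 23.5 × 6.286 = 147.71 → 148.
left front: 12 × 6.286 = 75.43 → 75.
back: 25 × 6.286 = 157.14 → 157.

cuff 60; hood 148; left front 75; back 157.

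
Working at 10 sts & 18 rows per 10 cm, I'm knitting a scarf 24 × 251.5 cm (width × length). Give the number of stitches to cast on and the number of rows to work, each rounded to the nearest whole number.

Stitch gauge = 10/10 = 1 sts/cm; 24 × 1 = 24.00 → 24 sts.
Row gauge = 18/10 = 1.8 rows/cm; 251.5 × 1.8 = 452.70 → 453 rows.

Cast on 24 stitches and work 453 rows.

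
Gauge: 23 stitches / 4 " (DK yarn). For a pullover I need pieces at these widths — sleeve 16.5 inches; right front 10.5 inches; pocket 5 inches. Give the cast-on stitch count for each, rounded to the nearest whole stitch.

Rate = 23/4 = 5.75 sts per in.
sleeve: 16.5 × 5.75 = 94.88 → 95.
right front: 10.5 × 5.75 = 60.38 → 60.
pocket: 5 × 5.75 = 28.75 → 29.

sleeve 95; right front 60; pocket 29.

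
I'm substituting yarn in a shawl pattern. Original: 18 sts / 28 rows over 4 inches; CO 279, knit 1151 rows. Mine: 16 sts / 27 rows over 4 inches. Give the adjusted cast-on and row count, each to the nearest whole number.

Stitches: 279 × 16/18 = 248.00 → 248.
Rows: 1151 × 27/28 = 1109.89 → 1110.

Cast on 248 stitches; work 1110 rows.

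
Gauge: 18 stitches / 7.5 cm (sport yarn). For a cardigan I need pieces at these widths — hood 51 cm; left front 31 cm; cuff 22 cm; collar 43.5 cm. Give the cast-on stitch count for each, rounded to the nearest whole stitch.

Rate = 18/7.5 = 2.4 sts per cm.
hood: 51 × 2.4 = 122.40 → 122.
left front: 31 × 2.4 = 74.40 → 74.
cuff: 22 × 2.4 = 52.80 → 53.
collar: 43.5 × 2.4 = 104.40 → 104.

hood 122; left front 74; cuff 53; collar 104.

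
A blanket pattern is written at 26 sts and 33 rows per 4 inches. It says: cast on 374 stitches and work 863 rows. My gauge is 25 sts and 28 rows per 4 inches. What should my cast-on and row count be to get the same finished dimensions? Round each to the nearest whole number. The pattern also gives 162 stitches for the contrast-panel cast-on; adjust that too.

Stitches: 374 × 25/26 = 359.62 → 360.
Rows: 863 × 28/33 = 732.24 → 732.
contrast-panel cast-on: 162 × 25/26 = 155.77 → 156.

Cast on 360 stitches; work 732 rows; contrast-panel cast-on 156 stitches.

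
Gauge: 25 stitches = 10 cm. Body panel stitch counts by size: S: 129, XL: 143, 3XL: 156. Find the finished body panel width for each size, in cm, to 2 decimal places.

S 51.60 cm; XL 57.20 cm; 3XL 62.40 cm.

25/10 = 2.5 sts per cm.
S: 129 / 2.5 = 51.600 → 51.60 cm.
XL: 143 / 2.5 = 57.200 → 57.20 cm.
3XL: 156 / 2.5 = 62.400 → 62.40 cm.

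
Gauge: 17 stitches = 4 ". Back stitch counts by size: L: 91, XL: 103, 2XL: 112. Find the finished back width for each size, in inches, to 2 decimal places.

17/4 = 4.25 sts per in.
L: 91 / 4.25 = 21.412 → 21.41 in.
XL: 103 / 4.25 = 24.235 → 24.24 in.
2XL: 112 / 4.25 = 26.353 → 26.35 in.

L 21.41 inches; XL 24.24 inches; 2XL 26.35 inches.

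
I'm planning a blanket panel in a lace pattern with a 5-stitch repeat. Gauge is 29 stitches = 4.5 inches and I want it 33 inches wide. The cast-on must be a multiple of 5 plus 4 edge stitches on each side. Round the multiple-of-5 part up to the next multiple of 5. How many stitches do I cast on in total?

29 / 4.5 = 6.444 sts per inch.
33 × 6.444 = 212.67 sts.
Less 8 edge sts → 204.67 for the repeat.
Next multiple of 5: 205.
Add back 8 edge sts → 213.

Cast on 213 stitches.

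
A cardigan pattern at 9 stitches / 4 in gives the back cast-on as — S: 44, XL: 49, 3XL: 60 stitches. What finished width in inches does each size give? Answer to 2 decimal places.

9/4 = 2.25 sts per in.
S: 44 / 2.25 = 19.556 → 19.56 in.
XL: 49 / 2.25 = 21.778 → 21.78 in.
3XL: 60 / 2.25 = 26.667 → 26.67 in.

S 19.56 inches; XL 21.78 inches; 3XL 26.67 inches.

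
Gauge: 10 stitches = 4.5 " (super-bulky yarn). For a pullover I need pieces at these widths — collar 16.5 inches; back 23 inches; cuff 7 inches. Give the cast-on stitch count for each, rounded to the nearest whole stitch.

Rate = 10/4.5 = 2.222 sts per in.
collar: 16.5 × 2.222 = 36.67 → 37.
back: 23 × 2.222 = 51.11 → 51.
cuff: 7 × 2.222 = 15.56 → 16.

collar 37; back 51; cuff 16.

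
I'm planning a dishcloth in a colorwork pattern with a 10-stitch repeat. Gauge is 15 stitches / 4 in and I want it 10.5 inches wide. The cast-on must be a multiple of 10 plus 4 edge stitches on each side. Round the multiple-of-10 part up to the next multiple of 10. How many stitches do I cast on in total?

CO 48 sts.

15 / 4 = 3.75 sts per inch.
10.5 × 3.75 = 39.38 sts.
Less 8 edge sts → 31.38 for the repeat.
Next multiple of 10: 40.
Add back 8 edge sts → 48.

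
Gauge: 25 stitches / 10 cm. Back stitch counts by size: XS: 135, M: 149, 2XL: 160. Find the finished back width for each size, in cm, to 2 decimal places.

25/10 = 2.5 sts per cm.
XS: 135 / 2.5 = 54.000 → 54.00 cm.
M: 149 / 2.5 = 59.600 → 59.60 cm.
2XL: 160 / 2.5 = 64.000 → 64.00 cm.

XS 54.00 cm; M 59.60 cm; 2XL 64.00 cm.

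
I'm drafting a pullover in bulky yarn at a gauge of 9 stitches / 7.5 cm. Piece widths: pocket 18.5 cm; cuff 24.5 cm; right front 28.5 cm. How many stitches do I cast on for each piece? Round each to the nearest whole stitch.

Rate = 9/7.5 = 1.2 sts per cm.
pocket: 18.5 × 1.2 = 22.20 → 22.
cuff: 24.5 × 1.2 = 29.40 → 29.
right front: 28.5 × 1.2 = 34.20 → 34.

pocket 22; cuff 29; right front 34.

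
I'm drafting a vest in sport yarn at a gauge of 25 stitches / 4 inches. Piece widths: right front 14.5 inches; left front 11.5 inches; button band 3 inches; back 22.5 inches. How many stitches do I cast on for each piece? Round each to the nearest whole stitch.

Rate = 25/4 = 6.25 sts per in.
right front: 14.5 × 6.25 = 90.62 → 91.
left front: 11.5 × 6.25 = 71.88 → 72.
button band: 3 × 6.25 = 18.75 → 19.
back: 22.5 × 6.25 = 140.62 → 141.

right front 91; left front 72; button band 19; back 141.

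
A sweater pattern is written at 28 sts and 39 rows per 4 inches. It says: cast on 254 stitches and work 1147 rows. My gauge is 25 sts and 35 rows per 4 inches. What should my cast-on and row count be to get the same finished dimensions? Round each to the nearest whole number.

Stitches: 254 × 25/28 = 226.79 → 227.
Rows: 1147 × 35/39 = 1029.36 → 1029.

Cast on 227 stitches; work 1029 rows.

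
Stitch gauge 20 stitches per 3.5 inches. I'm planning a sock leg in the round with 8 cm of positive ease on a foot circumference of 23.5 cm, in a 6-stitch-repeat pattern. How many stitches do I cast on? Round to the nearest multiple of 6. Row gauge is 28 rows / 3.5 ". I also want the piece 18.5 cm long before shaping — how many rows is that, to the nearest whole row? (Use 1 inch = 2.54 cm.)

Cast on 72 stitches; work 58 rows.

Finished = 23.5 + 8 = 31.5 cm.
31.5 cm × 1/2.54 = 12.40 inches.
20/3.5 = 5.714 sts per in; 12.40 × 5.714 = 70.87 sts.
Nearest multiple of 6 → 72.
18.5 cm = 7.28 inches; × 8 = 58.27 → 58 rows.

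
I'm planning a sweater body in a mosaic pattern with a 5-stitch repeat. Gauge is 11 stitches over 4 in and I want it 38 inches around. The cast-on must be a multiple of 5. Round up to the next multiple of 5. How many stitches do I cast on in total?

11 / 4 = 2.75 sts per inch.
38 × 2.75 = 104.50 sts.
Next multiple of 5: 105.

CO 105 sts.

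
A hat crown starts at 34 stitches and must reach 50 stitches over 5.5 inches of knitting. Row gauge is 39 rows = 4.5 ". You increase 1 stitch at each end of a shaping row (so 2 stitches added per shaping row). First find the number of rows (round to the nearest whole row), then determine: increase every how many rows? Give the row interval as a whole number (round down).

Rows = 5.5 × 8.667 = 47.7 → 48 rows.
Stitches to add: 16 → 8 shaping rows (at 2 st each).
48 / 8 = 6.00 → every 6 rows.

Increase every 6th row.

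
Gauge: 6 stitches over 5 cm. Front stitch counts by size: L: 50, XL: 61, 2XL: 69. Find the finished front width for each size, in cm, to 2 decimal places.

6/5 = 1.2 sts per cm.
L: 50 / 1.2 = 41.667 → 41.67 cm.
XL: 61 / 1.2 = 50.833 → 50.83 cm.
2XL: 69 / 1.2 = 57.500 → 57.50 cm.

L 41.67 cm; XL 50.83 cm; 2XL 57.50 cm.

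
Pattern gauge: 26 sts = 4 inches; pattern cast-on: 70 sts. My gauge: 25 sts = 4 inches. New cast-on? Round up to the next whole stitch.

Cast on 68 stitches.

Scale factor = 25 / 26 = 0.962.
70 × 25 / 26 = 67.31 sts.
→ 68 sts.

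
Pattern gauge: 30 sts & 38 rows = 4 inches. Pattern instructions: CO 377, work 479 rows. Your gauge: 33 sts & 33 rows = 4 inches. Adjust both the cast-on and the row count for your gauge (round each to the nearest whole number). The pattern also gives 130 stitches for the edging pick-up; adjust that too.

Cast on 415 stitches; work 416 rows; edging pick-up 143 stitches.

Stitches: 377 × 33/30 = 414.70 → 415.
Rows: 479 × 33/38 = 415.97 → 416.
edging pick-up: 130 × 33/30 = 143.00 → 143.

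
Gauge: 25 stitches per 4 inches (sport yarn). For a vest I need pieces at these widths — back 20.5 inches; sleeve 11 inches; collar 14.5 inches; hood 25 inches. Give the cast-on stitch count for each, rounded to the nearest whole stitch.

back 128; sleeve 69; collar 91; hood 156.

Rate = 25/4 = 6.25 sts per in.
back: 20.5 × 6.25 = 128.12 → 128.
sleeve: 11 × 6.25 = 68.75 → 69.
collar: 14.5 × 6.25 = 90.62 → 91.
hood: 25 × 6.25 = 156.25 → 156.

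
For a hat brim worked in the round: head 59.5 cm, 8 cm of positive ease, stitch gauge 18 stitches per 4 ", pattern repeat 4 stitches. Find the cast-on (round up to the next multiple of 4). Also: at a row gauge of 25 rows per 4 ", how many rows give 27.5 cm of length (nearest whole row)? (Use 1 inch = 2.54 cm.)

Cast on 120 stitches; work 68 rows.

Finished = 59.5 + 8 = 67.5 cm.
67.5 cm × 1/2.54 = 26.57 inches.
18/4 = 4.5 sts per in; 26.57 × 4.5 = 119.59 sts.
Next multiple of 4 → 120.
27.5 cm = 10.83 inches; × 6.25 = 67.67 → 68 rows.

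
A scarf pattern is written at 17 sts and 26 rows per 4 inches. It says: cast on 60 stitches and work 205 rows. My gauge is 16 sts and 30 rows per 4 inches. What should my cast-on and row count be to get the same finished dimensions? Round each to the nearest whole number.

Cast on 56 stitches; work 237 rows.

Stitches: 60 × 16/17 = 56.47 → 56.
Rows: 205 × 30/26 = 236.54 → 237.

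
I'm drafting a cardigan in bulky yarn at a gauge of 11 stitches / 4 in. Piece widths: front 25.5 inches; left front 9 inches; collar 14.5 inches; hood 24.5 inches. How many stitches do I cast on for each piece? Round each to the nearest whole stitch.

front 70; left front 25; collar 40; hood 67.

Rate = 11/4 = 2.75 sts per in.
front: 25.5 × 2.75 = 70.12 → 70.
left front: 9 × 2.75 = 24.75 → 25.
collar: 14.5 × 2.75 = 39.88 → 40.
hood: 24.5 × 2.75 = 67.38 → 67.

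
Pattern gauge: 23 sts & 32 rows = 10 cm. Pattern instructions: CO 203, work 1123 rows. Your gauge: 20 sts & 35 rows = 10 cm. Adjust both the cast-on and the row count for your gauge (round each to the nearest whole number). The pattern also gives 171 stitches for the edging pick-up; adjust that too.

Cast on 177 stitches; work 1228 rows; edging pick-up 149 stitches.

Stitches: 203 × 20/23 = 176.52 → 177.
Rows: 1123 × 35/32 = 1228.28 → 1228.
edging pick-up: 171 × 20/23 = 148.70 → 149.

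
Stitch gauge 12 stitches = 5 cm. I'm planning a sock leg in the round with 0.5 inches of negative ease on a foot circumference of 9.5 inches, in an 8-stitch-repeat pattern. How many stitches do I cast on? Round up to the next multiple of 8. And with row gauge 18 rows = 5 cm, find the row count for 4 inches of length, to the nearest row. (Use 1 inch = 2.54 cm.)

Cast on 56 stitches; work 37 rows.

Finished = 9.5 − 0.5 = 9 inches.
9 inches × 2.54 = 22.86 cm.
12/5 = 2.4 sts per cm; 22.86 × 2.4 = 54.86 sts.
Next multiple of 8 → 56.
4 inches = 10.16 cm; × 3.6 = 36.58 → 37 rows.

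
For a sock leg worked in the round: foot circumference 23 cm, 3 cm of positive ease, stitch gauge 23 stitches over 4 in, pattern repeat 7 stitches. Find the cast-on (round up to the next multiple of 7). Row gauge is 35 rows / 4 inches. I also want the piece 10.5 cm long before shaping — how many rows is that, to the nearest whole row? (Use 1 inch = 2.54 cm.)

Cast on 63 stitches; work 36 rows.

Finished = 23 + 3 = 26 cm.
26 cm × 1/2.54 = 10.24 inches.
23/4 = 5.75 sts per in; 10.24 × 5.75 = 58.86 sts.
Next multiple of 7 → 63.
10.5 cm = 4.13 inches; × 8.75 = 36.17 → 36 rows.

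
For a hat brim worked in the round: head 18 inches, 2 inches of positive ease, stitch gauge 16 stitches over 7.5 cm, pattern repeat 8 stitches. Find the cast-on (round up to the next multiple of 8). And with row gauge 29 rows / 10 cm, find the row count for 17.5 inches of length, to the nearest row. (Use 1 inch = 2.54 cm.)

Cast on 112 stitches; work 129 rows.

Finished = 18 + 2 = 20 inches.
20 inches × 2.54 = 50.80 cm.
16/7.5 = 2.133 sts per cm; 50.80 × 2.133 = 108.37 sts.
Next multiple of 8 → 112.
17.5 inches = 44.45 cm; × 2.9 = 128.91 → 129 rows.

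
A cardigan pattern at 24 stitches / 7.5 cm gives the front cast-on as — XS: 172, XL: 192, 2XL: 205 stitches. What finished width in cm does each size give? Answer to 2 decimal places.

XS 53.75 cm; XL 60.00 cm; 2XL 64.06 cm.

24/7.5 = 3.2 sts per cm.
XS: 172 / 3.2 = 53.750 → 53.75 cm.
XL: 192 / 3.2 = 60.000 → 60.00 cm.
2XL: 205 / 3.2 = 64.062 → 64.06 cm.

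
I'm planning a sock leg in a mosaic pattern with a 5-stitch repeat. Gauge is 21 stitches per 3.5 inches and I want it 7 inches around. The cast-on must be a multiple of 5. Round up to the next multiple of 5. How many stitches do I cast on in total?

21 / 3.5 = 6 sts per inch.
7 × 6 = 42.00 sts.
Next multiple of 5: 45.

CO 45 sts.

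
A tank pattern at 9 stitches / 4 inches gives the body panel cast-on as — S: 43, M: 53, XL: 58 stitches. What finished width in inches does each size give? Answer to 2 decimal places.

S 19.11 inches; M 23.56 inches; XL 25.78 inches.

9/4 = 2.25 sts per in.
S: 43 / 2.25 = 19.111 → 19.11 in.
M: 53 / 2.25 = 23.556 → 23.56 in.
XL: 58 / 2.25 = 25.778 → 25.78 in.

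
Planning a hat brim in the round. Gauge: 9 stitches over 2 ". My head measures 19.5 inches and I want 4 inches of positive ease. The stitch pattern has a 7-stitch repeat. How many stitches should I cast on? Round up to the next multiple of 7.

CO 112 sts.

Finished = 19.5 + 4 = 23.5 inches.
9 / 2 = 4.5 sts/in.
23.5 × 4.5 = 105.75 sts.
Next multiple of 7: 112.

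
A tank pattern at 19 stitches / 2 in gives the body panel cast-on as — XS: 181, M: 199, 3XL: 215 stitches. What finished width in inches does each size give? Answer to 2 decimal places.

XS 19.05 inches; M 20.95 inches; 3XL 22.63 inches.

19/2 = 9.5 sts per in.
XS: 181 / 9.5 = 19.053 → 19.05 in.
M: 199 / 9.5 = 20.947 → 20.95 in.
3XL: 215 / 9.5 = 22.632 → 22.63 in.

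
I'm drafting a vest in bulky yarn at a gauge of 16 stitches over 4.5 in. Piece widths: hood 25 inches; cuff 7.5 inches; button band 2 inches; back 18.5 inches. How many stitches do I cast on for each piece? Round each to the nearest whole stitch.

Rate = 16/4.5 = 3.556 sts per in.
hood: 25 × 3.556 = 88.89 → 89.
cuff: 7.5 × 3.556 = 26.67 → 27.
button band: 2 × 3.556 = 7.11 → 7.
back: 18.5 × 3.556 = 65.78 → 66.

hood 89; cuff 27; button band 7; back 66.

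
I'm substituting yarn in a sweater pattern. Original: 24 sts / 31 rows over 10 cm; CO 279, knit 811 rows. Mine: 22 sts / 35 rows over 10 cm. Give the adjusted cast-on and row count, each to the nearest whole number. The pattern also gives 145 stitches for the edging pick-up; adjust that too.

Stitches: 279 × 22/24 = 255.75 → 256.
Rows: 811 × 35/31 = 915.65 → 916.
edging pick-up: 145 × 22/24 = 132.92 → 133.

Cast on 256 stitches; work 916 rows; edging pick-up 133 stitches.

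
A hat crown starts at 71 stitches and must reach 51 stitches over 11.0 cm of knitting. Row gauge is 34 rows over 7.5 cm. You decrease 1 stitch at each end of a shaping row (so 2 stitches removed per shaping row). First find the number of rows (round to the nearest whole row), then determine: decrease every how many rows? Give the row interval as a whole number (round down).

Decrease every 5th row.

Rows = 11.0 × 4.533 = 49.9 → 50 rows.
Stitches to remove: 20 → 10 shaping rows (at 2 st each).
50 / 10 = 5.00 → every 5 rows.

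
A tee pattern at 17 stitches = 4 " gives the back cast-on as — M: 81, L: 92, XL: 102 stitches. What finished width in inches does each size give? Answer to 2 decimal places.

M 19.06 inches; L 21.65 inches; XL 24.00 inches.

17/4 = 4.25 sts per in.
M: 81 / 4.25 = 19.059 → 19.06 in.
L: 92 / 4.25 = 21.647 → 21.65 in.
XL: 102 / 4.25 = 24.000 → 24.00 in.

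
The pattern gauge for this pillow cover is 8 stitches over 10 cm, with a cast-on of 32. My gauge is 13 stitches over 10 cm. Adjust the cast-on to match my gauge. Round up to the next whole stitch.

Scale factor = 13 / 8 = 1.625.
32 × 13 / 8 = 52.00 sts.

52 stitches.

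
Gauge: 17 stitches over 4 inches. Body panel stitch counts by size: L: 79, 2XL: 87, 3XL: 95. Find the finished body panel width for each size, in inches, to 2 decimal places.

L 18.59 inches; 2XL 20.47 inches; 3XL 22.35 inches.

17/4 = 4.25 sts per in.
L: 79 / 4.25 = 18.588 → 18.59 in.
2XL: 87 / 4.25 = 20.471 → 20.47 in.
3XL: 95 / 4.25 = 22.353 → 22.35 in.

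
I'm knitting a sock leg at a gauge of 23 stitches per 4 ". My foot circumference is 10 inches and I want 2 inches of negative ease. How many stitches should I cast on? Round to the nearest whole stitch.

Finished = 10 − 2 = 8 in.
23 / 4 = 5.75 sts per inch.
8.00 × 5.75 = 46.00 sts.

Cast on 46 stitches.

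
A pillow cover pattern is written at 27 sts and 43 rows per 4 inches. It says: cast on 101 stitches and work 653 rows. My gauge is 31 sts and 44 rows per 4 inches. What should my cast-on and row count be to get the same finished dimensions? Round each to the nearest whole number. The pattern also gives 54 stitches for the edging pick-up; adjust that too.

Stitches: 101 × 31/27 = 115.96 → 116.
Rows: 653 × 44/43 = 668.19 → 668.
edging pick-up: 54 × 31/27 = 62.00 → 62.

Cast on 116 stitches; work 668 rows; edging pick-up 62 stitches.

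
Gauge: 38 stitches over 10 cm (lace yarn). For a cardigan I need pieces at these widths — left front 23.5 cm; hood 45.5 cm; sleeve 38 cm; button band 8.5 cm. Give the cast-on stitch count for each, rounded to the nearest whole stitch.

left front 89; hood 173; sleeve 144; button band 32.

Rate = 38/10 = 3.8 sts per cm.
left front: 23.5 × 3.8 = 89.30 → 89.
hood: 45.5 × 3.8 = 172.90 → 173.
sleeve: 38 × 3.8 = 144.40 → 144.
button band: 8.5 × 3.8 = 32.30 → 32.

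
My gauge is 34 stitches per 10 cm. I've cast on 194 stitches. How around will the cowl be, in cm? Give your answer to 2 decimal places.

34 stitches / 10 cm = 3.4 stitches per cm.
194 / 3.4 = 57.059 cm.

57.06 cm.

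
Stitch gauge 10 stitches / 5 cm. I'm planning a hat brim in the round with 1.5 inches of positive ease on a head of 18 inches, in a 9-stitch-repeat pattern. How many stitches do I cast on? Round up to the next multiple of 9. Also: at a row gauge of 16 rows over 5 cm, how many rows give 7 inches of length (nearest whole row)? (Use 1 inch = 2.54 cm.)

Cast on 108 stitches; work 57 rows.

Finished = 18 + 1.5 = 19.5 inches.
19.5 inches × 2.54 = 49.53 cm.
10/5 = 2 sts per cm; 49.53 × 2 = 99.06 sts.
Next multiple of 9 → 108.
7 inches = 17.78 cm; × 3.2 = 56.90 → 57 rows.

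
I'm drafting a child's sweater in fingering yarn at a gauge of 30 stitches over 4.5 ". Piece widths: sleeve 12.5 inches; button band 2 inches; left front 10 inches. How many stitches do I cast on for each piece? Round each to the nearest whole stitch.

Rate = 30/4.5 = 6.667 sts per in.
sleeve: 12.5 × 6.667 = 83.33 → 83.
button band: 2 × 6.667 = 13.33 → 13.
left front: 10 × 6.667 = 66.67 → 67.

sleeve 83; button band 13; left front 67.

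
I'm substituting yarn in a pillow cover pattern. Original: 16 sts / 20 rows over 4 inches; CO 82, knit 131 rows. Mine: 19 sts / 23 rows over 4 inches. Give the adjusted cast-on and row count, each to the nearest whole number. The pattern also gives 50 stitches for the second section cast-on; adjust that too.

Cast on 97 stitches; work 151 rows; second section cast-on 59 stitches.

Stitches: 82 × 19/16 = 97.38 → 97.
Rows: 131 × 23/20 = 150.65 → 151.
second section cast-on: 50 × 19/16 = 59.38 → 59.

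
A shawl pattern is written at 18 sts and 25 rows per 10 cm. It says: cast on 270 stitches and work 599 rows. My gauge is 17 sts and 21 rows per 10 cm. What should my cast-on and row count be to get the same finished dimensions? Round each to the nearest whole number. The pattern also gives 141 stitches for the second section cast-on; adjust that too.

Cast on 255 stitches; work 503 rows; second section cast-on 133 stitches.

Stitches: 270 × 17/18 = 255.00 → 255.
Rows: 599 × 21/25 = 503.16 → 503.
second section cast-on: 141 × 17/18 = 133.17 → 133.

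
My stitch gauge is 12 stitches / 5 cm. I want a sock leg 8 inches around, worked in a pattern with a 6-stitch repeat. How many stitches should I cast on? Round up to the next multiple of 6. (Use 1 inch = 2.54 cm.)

8 in = 8 × 2.54 = 20.32 cm.
12 / 5 = 2.4 sts/cm.
20.32 × 2.4 = 48.77 sts.
→ 54.

54 stitches.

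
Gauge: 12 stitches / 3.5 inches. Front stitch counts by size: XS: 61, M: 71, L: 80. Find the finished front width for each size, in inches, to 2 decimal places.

XS 17.79 inches; M 20.71 inches; L 23.33 inches.

12/3.5 = 3.429 sts per in.
XS: 61 / 3.429 = 17.792 → 17.79 in.
M: 71 / 3.429 = 20.708 → 20.71 in.
L: 80 / 3.429 = 23.333 → 23.33 in.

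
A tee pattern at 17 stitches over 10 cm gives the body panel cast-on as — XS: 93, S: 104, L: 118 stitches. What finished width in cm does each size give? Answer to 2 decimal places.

XS 54.71 cm; S 61.18 cm; L 69.41 cm.

17/10 = 1.7 sts per cm.
XS: 93 / 1.7 = 54.706 → 54.71 cm.
S: 104 / 1.7 = 61.176 → 61.18 cm.
L: 118 / 1.7 = 69.412 → 69.41 cm.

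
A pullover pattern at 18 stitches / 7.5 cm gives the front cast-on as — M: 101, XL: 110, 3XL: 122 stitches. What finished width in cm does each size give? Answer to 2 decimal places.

18/7.5 = 2.4 sts per cm.
M: 101 / 2.4 = 42.083 → 42.08 cm.
XL: 110 / 2.4 = 45.833 → 45.83 cm.
3XL: 122 / 2.4 = 50.833 → 50.83 cm.

M 42.08 cm; XL 45.83 cm; 3XL 50.83 cm.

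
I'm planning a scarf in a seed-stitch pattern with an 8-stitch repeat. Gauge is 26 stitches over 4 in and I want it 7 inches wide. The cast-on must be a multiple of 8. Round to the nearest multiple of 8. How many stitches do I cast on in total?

26 / 4 = 6.5 sts per inch.
7 × 6.5 = 45.50 sts.
Nearest multiple of 8: 48.

CO 48 sts.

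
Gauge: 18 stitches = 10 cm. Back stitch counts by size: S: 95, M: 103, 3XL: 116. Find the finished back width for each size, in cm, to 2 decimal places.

S 52.78 cm; M 57.22 cm; 3XL 64.44 cm.

18/10 = 1.8 sts per cm.
S: 95 / 1.8 = 52.778 → 52.78 cm.
M: 103 / 1.8 = 57.222 → 57.22 cm.
3XL: 116 / 1.8 = 64.444 → 64.44 cm.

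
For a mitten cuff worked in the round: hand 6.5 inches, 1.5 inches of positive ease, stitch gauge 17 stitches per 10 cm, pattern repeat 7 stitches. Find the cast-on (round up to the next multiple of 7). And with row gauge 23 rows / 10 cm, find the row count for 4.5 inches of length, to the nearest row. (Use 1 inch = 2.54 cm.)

Cast on 35 stitches; work 26 rows.

Finished = 6.5 + 1.5 = 8 inches.
8 inches × 2.54 = 20.32 cm.
17/10 = 1.7 sts per cm; 20.32 × 1.7 = 34.54 sts.
Next multiple of 7 → 35.
4.5 inches = 11.43 cm; × 2.3 = 26.29 → 26 rows.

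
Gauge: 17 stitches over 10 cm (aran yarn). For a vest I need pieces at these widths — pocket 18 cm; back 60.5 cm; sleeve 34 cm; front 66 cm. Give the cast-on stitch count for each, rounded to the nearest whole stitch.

Rate = 17/10 = 1.7 sts per cm.
pocket: 18 × 1.7 = 30.60 → 31.
back: 60.5 × 1.7 = 102.85 → 103.
sleeve: 34 × 1.7 = 57.80 → 58.
front: 66 × 1.7 = 112.20 → 112.

pocket 31; back 103; sleeve 58; front 112.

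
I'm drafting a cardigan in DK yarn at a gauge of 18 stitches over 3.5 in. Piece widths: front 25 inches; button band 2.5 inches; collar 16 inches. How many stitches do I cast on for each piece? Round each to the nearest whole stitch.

front 129; button band 13; collar 82.

Rate = 18/3.5 = 5.143 sts per in.
front: 25 × 5.143 = 128.57 → 129.
button band: 2.5 × 5.143 = 12.86 → 13.
collar: 16 × 5.143 = 82.29 → 82.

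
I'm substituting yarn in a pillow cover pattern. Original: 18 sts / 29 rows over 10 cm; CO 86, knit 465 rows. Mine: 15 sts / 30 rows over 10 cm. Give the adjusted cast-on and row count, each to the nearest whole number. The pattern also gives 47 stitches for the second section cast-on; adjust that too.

Cast on 72 stitches; work 481 rows; second section cast-on 39 stitches.

Stitches: 86 × 15/18 = 71.67 → 72.
Rows: 465 × 30/29 = 481.03 → 481.
second section cast-on: 47 × 15/18 = 39.17 → 39.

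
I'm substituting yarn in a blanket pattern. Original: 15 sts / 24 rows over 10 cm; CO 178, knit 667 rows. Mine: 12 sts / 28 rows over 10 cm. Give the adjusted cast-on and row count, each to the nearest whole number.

Cast on 142 stitches; work 778 rows.

Stitches: 178 × 12/15 = 142.40 → 142.
Rows: 667 × 28/24 = 778.17 → 778.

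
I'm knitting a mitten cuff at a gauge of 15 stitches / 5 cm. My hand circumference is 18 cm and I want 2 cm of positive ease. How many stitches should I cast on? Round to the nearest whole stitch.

Finished = 18 + 2 = 20 cm.
15 / 5 = 3 sts per cm.
20.00 × 3 = 60.00 sts.

60 stitches.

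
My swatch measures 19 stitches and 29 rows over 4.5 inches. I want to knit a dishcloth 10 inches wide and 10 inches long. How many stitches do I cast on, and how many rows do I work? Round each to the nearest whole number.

Stitch gauge = 19/4.5 = 4.222 sts/in; 10 × 4.222 = 42.22 → 42 sts.
Row gauge = 29/4.5 = 6.444 rows/in; 10 × 6.444 = 64.44 → 64 rows.

Cast on 42 stitches and work 64 rows.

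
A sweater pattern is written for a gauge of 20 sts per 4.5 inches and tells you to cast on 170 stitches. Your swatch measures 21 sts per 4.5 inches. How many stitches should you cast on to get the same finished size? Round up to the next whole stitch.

CO 179 sts.

Scale factor = 21 / 20 = 1.050.
170 × 21 / 20 = 178.50 sts.
→ 179 sts.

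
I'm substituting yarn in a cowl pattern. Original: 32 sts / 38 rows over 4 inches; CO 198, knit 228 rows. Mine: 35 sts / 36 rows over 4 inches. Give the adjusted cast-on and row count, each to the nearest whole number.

Stitches: 198 × 35/32 = 216.56 → 217.
Rows: 228 × 36/38 = 216.00 → 216.

Cast on 217 stitches; work 216 rows.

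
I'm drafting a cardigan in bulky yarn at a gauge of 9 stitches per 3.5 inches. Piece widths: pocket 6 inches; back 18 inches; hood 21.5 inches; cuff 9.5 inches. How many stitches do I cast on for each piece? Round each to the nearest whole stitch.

Rate = 9/3.5 = 2.571 sts per in.
pocket: 6 × 2.571 = 15.43 → 15.
back: 18 × 2.571 = 46.29 → 46.
hood: 21.5 × 2.571 = 55.29 → 55.
cuff: 9.5 × 2.571 = 24.43 → 24.

pocket 15; back 46; hood 55; cuff 24.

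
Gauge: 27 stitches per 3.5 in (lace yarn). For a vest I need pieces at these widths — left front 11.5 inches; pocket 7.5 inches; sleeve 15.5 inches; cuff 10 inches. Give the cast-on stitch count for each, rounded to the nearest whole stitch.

Rate = 27/3.5 = 7.714 sts per in.
left front: 11.5 × 7.714 = 88.71 → 89.
pocket: 7.5 × 7.714 = 57.86 → 58.
sleeve: 15.5 × 7.714 = 119.57 → 120.
cuff: 10 × 7.714 = 77.14 → 77.

left front 89; pocket 58; sleeve 120; cuff 77.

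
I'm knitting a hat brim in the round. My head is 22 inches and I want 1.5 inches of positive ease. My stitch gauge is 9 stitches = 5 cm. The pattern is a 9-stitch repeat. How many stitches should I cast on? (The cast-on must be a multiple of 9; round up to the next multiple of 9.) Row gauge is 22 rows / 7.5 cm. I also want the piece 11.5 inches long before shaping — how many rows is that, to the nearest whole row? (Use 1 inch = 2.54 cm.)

Cast on 108 stitches; work 86 rows.

Finished = 22 + 1.5 = 23.5 inches.
23.5 inches × 2.54 = 59.69 cm.
9/5 = 1.8 sts per cm; 59.69 × 1.8 = 107.44 sts.
Next multiple of 9 → 108.
11.5 inches = 29.21 cm; × 2.933 = 85.68 → 86 rows.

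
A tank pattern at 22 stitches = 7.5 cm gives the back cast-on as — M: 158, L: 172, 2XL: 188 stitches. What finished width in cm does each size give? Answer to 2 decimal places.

22/7.5 = 2.933 sts per cm.
M: 158 / 2.933 = 53.864 → 53.86 cm.
L: 172 / 2.933 = 58.636 → 58.64 cm.
2XL: 188 / 2.933 = 64.091 → 64.09 cm.

M 53.86 cm; L 58.64 cm; 2XL 64.09 cm.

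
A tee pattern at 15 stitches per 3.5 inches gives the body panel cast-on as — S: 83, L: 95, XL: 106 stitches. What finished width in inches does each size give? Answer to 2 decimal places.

S 19.37 inches; L 22.17 inches; XL 24.73 inches.

15/3.5 = 4.286 sts per in.
S: 83 / 4.286 = 19.367 → 19.37 in.
L: 95 / 4.286 = 22.167 → 22.17 in.
XL: 106 / 4.286 = 24.733 → 24.73 in.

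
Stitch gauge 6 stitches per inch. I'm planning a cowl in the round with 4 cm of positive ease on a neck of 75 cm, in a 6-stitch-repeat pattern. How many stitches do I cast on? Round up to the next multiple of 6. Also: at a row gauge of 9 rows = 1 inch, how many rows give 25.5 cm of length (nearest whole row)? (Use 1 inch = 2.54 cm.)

Cast on 192 stitches; work 90 rows.

Finished = 75 + 4 = 79 cm.
79 cm × 1/2.54 = 31.10 inches.
6/1 = 6 sts per in; 31.10 × 6 = 186.61 sts.
Next multiple of 6 → 192.
25.5 cm = 10.04 inches; × 9 = 90.35 → 90 rows.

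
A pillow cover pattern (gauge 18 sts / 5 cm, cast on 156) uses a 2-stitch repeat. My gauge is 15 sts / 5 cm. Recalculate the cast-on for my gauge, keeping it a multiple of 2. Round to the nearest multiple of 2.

Cast on 130 stitches.

156 × 15 / 18 = 130.00.
Nearest multiple of 2: 130.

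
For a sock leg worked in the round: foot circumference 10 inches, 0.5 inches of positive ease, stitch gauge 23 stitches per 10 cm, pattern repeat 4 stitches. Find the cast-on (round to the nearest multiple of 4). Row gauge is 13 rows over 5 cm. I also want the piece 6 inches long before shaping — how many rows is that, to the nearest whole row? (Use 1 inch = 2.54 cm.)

Cast on 60 stitches; work 40 rows.

Finished = 10 + 0.5 = 10.5 inches.
10.5 inches × 2.54 = 26.67 cm.
23/10 = 2.3 sts per cm; 26.67 × 2.3 = 61.34 sts.
Nearest multiple of 4 → 60.
6 inches = 15.24 cm; × 2.6 = 39.62 → 40 rows.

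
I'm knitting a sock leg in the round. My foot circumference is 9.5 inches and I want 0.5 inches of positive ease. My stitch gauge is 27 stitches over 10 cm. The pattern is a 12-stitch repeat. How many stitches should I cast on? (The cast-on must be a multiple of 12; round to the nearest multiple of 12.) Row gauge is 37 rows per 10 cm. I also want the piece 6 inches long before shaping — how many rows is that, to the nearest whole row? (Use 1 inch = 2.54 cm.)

Cast on 72 stitches; work 56 rows.

Finished = 9.5 + 0.5 = 10 inches.
10 inches × 2.54 = 25.40 cm.
27/10 = 2.7 sts per cm; 25.40 × 2.7 = 68.58 sts.
Nearest multiple of 12 → 72.
6 inches = 15.24 cm; × 3.7 = 56.39 → 56 rows.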